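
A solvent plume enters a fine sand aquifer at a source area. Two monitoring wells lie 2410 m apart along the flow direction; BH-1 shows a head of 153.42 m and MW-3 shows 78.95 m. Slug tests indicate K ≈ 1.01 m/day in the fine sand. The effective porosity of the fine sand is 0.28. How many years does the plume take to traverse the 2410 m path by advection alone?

59.2

Hydraulic gradient i = (153.42 − 78.95) / 2410 = 74.47 / 2410 = 0.03090.
Darcy flux q = K · i = 1.010 × 0.03090 = 0.03121 m/day.
Seepage velocity v = q / n_e = 0.03121 / 0.28 = 0.1115 m/day.
Travel time t = L / v = 2410 / 0.1115 = 21622 days = 59.20 years.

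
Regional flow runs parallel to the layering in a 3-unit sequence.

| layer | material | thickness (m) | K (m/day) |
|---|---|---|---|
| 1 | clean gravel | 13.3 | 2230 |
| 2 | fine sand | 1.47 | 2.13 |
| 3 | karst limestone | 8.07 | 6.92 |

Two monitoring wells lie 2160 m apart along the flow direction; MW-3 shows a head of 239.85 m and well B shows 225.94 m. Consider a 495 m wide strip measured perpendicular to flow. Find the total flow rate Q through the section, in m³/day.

94700

Flow is parallel to layering, so each bed carries its own Darcy discharge and the transmissivities add.
Σ(K_i·b_i) = 2230×13.3 + 2.13×1.47 + 6.92×8.07 = 29718 m²/day.
Hydraulic gradient i = (239.85 − 225.94) / 2160 = 13.91 / 2160 = 0.006440.
Q = Σ(K_i·b_i) · W · i = 29718 × 495 × 0.006440 = 94732 m³/day.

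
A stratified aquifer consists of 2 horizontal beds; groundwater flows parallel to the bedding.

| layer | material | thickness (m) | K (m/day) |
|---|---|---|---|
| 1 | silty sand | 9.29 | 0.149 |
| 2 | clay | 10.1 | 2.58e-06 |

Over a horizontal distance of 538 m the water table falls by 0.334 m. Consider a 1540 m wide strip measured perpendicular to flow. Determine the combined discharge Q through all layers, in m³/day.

1.32

Flow is parallel to layering, so each bed carries its own Darcy discharge and the transmissivities add.
Σ(K_i·b_i) = 0.149×9.29 + 2.58e-06×10.1 = 1.384 m²/day.
Hydraulic gradient i = Δh / L = 0.334 / 538 = 0.0006208.
Q = Σ(K_i·b_i) · W · i = 1.384 × 1540 × 0.0006208 = 1.323 m³/day.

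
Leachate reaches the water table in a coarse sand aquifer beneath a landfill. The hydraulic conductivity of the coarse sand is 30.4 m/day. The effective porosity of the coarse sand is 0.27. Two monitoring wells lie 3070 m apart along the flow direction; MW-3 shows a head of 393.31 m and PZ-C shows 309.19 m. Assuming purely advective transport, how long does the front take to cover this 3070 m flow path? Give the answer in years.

2.72

Hydraulic gradient i = (393.31 − 309.19) / 3070 = 84.12 / 3070 = 0.02740.
Darcy flux q = K · i = 30.40 × 0.02740 = 0.8330 m/day.
Seepage velocity v = q / n_e = 0.8330 / 0.27 = 3.085 m/day.
Travel time t = L / v = 3070 / 3.085 = 995.1 days = 2.724 years.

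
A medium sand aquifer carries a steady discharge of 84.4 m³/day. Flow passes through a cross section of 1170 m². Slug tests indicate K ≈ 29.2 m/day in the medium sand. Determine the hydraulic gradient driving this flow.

From Q = K·A·i, i = Q / (K·A) = 84.4 / (29.20 × 1170) = 0.002470.

0.00247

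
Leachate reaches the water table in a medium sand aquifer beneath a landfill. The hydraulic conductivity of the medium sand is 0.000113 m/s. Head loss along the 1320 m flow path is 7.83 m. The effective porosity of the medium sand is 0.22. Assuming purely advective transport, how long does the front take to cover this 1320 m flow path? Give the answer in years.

13.7

Convert K: 0.000113 m/s × 86400 = 9.763 m/day.
Hydraulic gradient i = Δh / L = 7.83 / 1320 = 0.005932.
Darcy flux q = K · i = 9.763 × 0.005932 = 0.05791 m/day.
Seepage velocity v = q / n_e = 0.05791 / 0.22 = 0.2632 m/day.
Travel time t = L / v = 1320 / 0.2632 = 5014 days = 13.73 years.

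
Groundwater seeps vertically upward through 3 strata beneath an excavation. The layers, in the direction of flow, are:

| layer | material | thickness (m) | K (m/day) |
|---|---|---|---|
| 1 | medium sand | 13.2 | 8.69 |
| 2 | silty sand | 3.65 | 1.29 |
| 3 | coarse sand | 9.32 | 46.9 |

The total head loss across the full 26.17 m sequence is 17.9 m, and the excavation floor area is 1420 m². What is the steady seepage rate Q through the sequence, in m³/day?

Flow is perpendicular to layering, so the layers act in series and the equivalent K is the thickness-weighted harmonic mean.
Total thickness L = 13.2 + 3.65 + 9.32 = 26.17 m.
Σ(b_i/K_i) = 13.2/8.69 + 3.65/1.29 + 9.32/46.9 = 4.547 d.
K_eq = L / Σ(b_i/K_i) = 26.17 / 4.547 = 5.755 m/day.
Q = K_eq · A · (Δh/L) = 5.755 × 1420 × (17.9/26.17) = 5590 m³/day.

5590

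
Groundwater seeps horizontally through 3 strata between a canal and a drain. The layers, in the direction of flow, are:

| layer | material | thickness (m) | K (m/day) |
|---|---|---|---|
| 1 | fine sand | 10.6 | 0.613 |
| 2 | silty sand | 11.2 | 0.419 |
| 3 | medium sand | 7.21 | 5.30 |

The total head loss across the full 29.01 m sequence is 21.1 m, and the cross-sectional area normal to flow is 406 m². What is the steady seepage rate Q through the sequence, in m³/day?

Flow is perpendicular to layering, so the layers act in series and the equivalent K is the thickness-weighted harmonic mean.
Total thickness L = 10.6 + 11.2 + 7.21 = 29.01 m.
Σ(b_i/K_i) = 10.6/0.613 + 11.2/0.419 + 7.21/5.30 = 45.38 d.
K_eq = L / Σ(b_i/K_i) = 29.01 / 45.38 = 0.6392 m/day.
Q = K_eq · A · (Δh/L) = 0.6392 × 406 × (21.1/29.01) = 188.8 m³/day.

189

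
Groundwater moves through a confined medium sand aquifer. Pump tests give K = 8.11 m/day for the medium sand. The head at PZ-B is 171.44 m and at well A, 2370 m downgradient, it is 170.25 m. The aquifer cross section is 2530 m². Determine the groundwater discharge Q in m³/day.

Hydraulic gradient i = (171.44 − 170.25) / 2370 = 1.19 / 2370 = 0.0005021.
Darcy's law: Q = K · A · i = 8.110 × 2530 × 0.0005021 = 10.30 m³/day.

10.3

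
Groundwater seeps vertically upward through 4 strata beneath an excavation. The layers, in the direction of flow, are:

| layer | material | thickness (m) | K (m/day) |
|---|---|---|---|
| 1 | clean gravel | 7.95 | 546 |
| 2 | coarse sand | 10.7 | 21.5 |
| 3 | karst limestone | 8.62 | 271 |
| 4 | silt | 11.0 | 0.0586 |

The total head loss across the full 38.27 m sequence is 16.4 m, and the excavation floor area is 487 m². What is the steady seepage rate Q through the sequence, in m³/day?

Flow is perpendicular to layering, so the layers act in series and the equivalent K is the thickness-weighted harmonic mean.
Total thickness L = 7.95 + 10.7 + 8.62 + 11.0 = 38.27 m.
Σ(b_i/K_i) = 7.95/546 + 10.7/21.5 + 8.62/271 + 11.0/0.0586 = 188.3 d.
K_eq = L / Σ(b_i/K_i) = 38.27 / 188.3 = 0.2033 m/day.
Q = K_eq · A · (Δh/L) = 0.2033 × 487 × (16.4/38.27) = 42.42 m³/day.

42.4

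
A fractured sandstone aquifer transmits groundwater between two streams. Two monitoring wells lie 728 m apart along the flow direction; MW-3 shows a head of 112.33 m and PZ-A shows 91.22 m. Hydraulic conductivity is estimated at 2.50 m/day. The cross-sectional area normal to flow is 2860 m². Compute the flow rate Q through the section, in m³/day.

Hydraulic gradient i = (112.33 − 91.22) / 728 = 21.11 / 728 = 0.02900.
Darcy's law: Q = K · A · i = 2.500 × 2860 × 0.02900 = 207.3 m³/day.

207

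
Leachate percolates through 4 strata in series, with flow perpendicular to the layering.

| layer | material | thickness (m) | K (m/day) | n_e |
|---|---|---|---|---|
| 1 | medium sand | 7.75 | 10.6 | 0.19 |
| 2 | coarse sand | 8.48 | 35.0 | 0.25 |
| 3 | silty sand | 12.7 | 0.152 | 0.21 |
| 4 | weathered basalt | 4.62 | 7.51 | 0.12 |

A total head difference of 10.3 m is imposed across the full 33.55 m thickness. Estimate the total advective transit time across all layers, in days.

56.3

With flow normal to the layers, continuity requires the same specific discharge q through every layer.
Σ(b_i/K_i) = 7.75/10.6 + 8.48/35.0 + 12.7/0.152 + 4.62/7.51 = 85.14 d.
q = Δh / Σ(b_i/K_i) = 10.3 / 85.14 = 0.1210 m/day.
In each layer the seepage velocity is v_i = q/n_i, so the layer transit time is t_i = b_i·n_i / q:
  layer 1 (medium sand): t_1 = 7.75 × 0.19 / 0.1210 = 12.17 d
  layer 2 (coarse sand): t_2 = 8.48 × 0.25 / 0.1210 = 17.52 d
  layer 3 (silty sand): t_3 = 12.7 × 0.21 / 0.1210 = 22.05 d
  layer 4 (weathered basalt): t_4 = 4.62 × 0.12 / 0.1210 = 4.583 d
Total t = Σ t_i = 56.32 days.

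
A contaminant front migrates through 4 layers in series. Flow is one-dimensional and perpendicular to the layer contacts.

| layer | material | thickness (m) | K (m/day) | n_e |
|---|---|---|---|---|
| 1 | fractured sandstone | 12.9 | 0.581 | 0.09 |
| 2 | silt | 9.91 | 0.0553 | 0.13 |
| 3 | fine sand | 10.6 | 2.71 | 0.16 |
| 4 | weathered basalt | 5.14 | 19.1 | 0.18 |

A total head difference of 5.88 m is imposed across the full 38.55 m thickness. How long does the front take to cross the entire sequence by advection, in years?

0.485

With flow normal to the layers, continuity requires the same specific discharge q through every layer.
Σ(b_i/K_i) = 12.9/0.581 + 9.91/0.0553 + 10.6/2.71 + 5.14/19.1 = 205.6 d.
q = Δh / Σ(b_i/K_i) = 5.88 / 205.6 = 0.02860 m/day.
In each layer the seepage velocity is v_i = q/n_i, so the layer transit time is t_i = b_i·n_i / q:
  layer 1 (fractured sandstone): t_1 = 12.9 × 0.09 / 0.02860 = 40.59 d
  layer 2 (silt): t_2 = 9.91 × 0.13 / 0.02860 = 45.04 d
  layer 3 (fine sand): t_3 = 10.6 × 0.16 / 0.02860 = 59.30 d
  layer 4 (weathered basalt): t_4 = 5.14 × 0.18 / 0.02860 = 32.35 d
Total t = Σ t_i = 177.3 days = 0.4854 years.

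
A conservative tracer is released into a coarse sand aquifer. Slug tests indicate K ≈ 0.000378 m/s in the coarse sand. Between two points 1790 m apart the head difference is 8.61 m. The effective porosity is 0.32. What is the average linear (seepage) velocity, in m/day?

0.491

Convert K: 0.000378 m/s × 86400 = 32.66 m/day.
Hydraulic gradient i = Δh / L = 8.61 / 1790 = 0.004810.
Darcy flux q = K · i = 32.66 × 0.004810 = 0.1571 m/day.
Seepage velocity v = q / n_e = 0.1571 / 0.32 = 0.4909 m/day.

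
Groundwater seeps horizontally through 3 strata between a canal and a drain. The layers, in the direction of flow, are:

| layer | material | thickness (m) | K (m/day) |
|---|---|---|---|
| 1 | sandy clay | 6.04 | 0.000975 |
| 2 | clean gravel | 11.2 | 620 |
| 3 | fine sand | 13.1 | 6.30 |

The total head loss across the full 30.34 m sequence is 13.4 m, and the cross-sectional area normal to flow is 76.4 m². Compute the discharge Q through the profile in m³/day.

0.165

Flow is perpendicular to layering, so the layers act in series and the equivalent K is the thickness-weighted harmonic mean.
Total thickness L = 6.04 + 11.2 + 13.1 = 30.34 m.
Σ(b_i/K_i) = 6.04/0.000975 + 11.2/620 + 13.1/6.30 = 6197 d.
K_eq = L / Σ(b_i/K_i) = 30.34 / 6197 = 0.004896 m/day.
Q = K_eq · A · (Δh/L) = 0.004896 × 76.4 × (13.4/30.34) = 0.1652 m³/day.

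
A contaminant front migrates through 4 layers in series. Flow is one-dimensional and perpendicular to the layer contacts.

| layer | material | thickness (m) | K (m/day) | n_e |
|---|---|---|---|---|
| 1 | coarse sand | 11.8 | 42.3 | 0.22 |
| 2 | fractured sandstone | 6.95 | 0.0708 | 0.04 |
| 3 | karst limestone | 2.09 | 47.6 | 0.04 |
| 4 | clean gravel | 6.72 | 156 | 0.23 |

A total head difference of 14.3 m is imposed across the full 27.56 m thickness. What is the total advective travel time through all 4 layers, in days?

With flow normal to the layers, continuity requires the same specific discharge q through every layer.
Σ(b_i/K_i) = 11.8/42.3 + 6.95/0.0708 + 2.09/47.6 + 6.72/156 = 98.53 d.
q = Δh / Σ(b_i/K_i) = 14.3 / 98.53 = 0.1451 m/day.
In each layer the seepage velocity is v_i = q/n_i, so the layer transit time is t_i = b_i·n_i / q:
  layer 1 (coarse sand): t_1 = 11.8 × 0.22 / 0.1451 = 17.89 d
  layer 2 (fractured sandstone): t_2 = 6.95 × 0.04 / 0.1451 = 1.915 d
  layer 3 (karst limestone): t_3 = 2.09 × 0.04 / 0.1451 = 0.5760 d
  layer 4 (clean gravel): t_4 = 6.72 × 0.23 / 0.1451 = 10.65 d
Total t = Σ t_i = 31.03 days.

31.0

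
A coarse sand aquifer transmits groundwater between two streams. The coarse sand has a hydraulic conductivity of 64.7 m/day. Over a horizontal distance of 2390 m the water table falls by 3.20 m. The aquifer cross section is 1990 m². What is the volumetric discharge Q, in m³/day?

172

Hydraulic gradient i = Δh / L = 3.20 / 2390 = 0.001339.
Darcy's law: Q = K · A · i = 64.70 × 1990 × 0.001339 = 172.4 m³/day.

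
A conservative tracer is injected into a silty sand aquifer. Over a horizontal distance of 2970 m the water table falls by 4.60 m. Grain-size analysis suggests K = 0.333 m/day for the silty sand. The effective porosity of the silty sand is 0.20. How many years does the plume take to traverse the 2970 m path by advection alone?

Hydraulic gradient i = Δh / L = 4.60 / 2970 = 0.001549.
Darcy flux q = K · i = 0.3330 × 0.001549 = 0.0005158 m/day.
Seepage velocity v = q / n_e = 0.0005158 / 0.20 = 0.002579 m/day.
Travel time t = L / v = 2970 / 0.002579 = 1.152e+06 days = 3153 years.

3150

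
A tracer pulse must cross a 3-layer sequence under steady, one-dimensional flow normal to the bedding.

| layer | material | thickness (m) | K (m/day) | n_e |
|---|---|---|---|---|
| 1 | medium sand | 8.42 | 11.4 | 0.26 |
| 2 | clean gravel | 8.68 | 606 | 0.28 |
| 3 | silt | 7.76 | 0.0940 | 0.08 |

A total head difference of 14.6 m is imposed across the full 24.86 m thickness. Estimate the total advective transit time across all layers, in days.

29.9

With flow normal to the layers, continuity requires the same specific discharge q through every layer.
Σ(b_i/K_i) = 8.42/11.4 + 8.68/606 + 7.76/0.0940 = 83.31 d.
q = Δh / Σ(b_i/K_i) = 14.6 / 83.31 = 0.1753 m/day.
In each layer the seepage velocity is v_i = q/n_i, so the layer transit time is t_i = b_i·n_i / q:
  layer 1 (medium sand): t_1 = 8.42 × 0.26 / 0.1753 = 12.49 d
  layer 2 (clean gravel): t_2 = 8.68 × 0.28 / 0.1753 = 13.87 d
  layer 3 (silt): t_3 = 7.76 × 0.08 / 0.1753 = 3.542 d
Total t = Σ t_i = 29.90 days.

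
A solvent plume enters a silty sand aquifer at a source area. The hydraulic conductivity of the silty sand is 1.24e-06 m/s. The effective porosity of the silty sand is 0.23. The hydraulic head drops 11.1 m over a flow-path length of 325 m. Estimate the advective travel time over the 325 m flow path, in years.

55.9

Convert K: 1.24e-06 m/s × 86400 = 0.1071 m/day.
Hydraulic gradient i = Δh / L = 11.1 / 325 = 0.03415.
Darcy flux q = K · i = 0.1071 × 0.03415 = 0.003659 m/day.
Seepage velocity v = q / n_e = 0.003659 / 0.23 = 0.01591 m/day.
Travel time t = L / v = 325 / 0.01591 = 20428 days = 55.93 years.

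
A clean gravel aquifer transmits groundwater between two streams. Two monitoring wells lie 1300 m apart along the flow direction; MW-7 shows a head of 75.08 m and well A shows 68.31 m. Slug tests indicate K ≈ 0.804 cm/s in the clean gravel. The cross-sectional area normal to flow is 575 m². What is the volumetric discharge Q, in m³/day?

Convert K: 0.804 cm/s × 864 = 694.7 m/day.
Hydraulic gradient i = (75.08 − 68.31) / 1300 = 6.77 / 1300 = 0.005208.
Darcy's law: Q = K · A · i = 694.7 × 575.0 × 0.005208 = 2080 m³/day.

2080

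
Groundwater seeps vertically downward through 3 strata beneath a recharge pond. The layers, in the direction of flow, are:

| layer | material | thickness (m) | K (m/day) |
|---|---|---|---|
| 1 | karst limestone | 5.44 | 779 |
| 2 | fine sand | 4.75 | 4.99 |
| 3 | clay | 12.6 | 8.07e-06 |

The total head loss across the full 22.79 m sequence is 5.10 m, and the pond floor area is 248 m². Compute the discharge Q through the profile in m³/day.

Flow is perpendicular to layering, so the layers act in series and the equivalent K is the thickness-weighted harmonic mean.
Total thickness L = 5.44 + 4.75 + 12.6 = 22.79 m.
Σ(b_i/K_i) = 5.44/779 + 4.75/4.99 + 12.6/8.07e-06 = 1.561e+06 d.
K_eq = L / Σ(b_i/K_i) = 22.79 / 1.561e+06 = 1.460e-05 m/day.
Q = K_eq · A · (Δh/L) = 1.460e-05 × 248 × (5.10/22.79) = 0.0008101 m³/day.

0.000810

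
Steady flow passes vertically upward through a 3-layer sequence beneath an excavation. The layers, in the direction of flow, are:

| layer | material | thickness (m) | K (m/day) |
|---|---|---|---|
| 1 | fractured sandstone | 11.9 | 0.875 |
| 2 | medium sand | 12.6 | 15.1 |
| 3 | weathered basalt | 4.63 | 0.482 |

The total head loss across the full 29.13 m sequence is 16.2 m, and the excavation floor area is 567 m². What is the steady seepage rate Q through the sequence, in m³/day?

382

Flow is perpendicular to layering, so the layers act in series and the equivalent K is the thickness-weighted harmonic mean.
Total thickness L = 11.9 + 12.6 + 4.63 = 29.13 m.
Σ(b_i/K_i) = 11.9/0.875 + 12.6/15.1 + 4.63/0.482 = 24.04 d.
K_eq = L / Σ(b_i/K_i) = 29.13 / 24.04 = 1.212 m/day.
Q = K_eq · A · (Δh/L) = 1.212 × 567 × (16.2/29.13) = 382.1 m³/day.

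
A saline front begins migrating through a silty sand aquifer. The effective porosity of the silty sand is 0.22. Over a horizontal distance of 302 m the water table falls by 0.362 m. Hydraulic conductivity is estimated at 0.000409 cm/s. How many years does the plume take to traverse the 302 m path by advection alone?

Convert K: 0.000409 cm/s × 864 = 0.3534 m/day.
Hydraulic gradient i = Δh / L = 0.362 / 302 = 0.001199.
Darcy flux q = K · i = 0.3534 × 0.001199 = 0.0004236 m/day.
Seepage velocity v = q / n_e = 0.0004236 / 0.22 = 0.001925 m/day.
Travel time t = L / v = 302 / 0.001925 = 1.569e+05 days = 429.4 years.

429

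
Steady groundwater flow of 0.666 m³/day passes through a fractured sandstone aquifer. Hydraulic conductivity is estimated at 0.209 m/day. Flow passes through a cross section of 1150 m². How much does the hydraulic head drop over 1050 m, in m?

From Q = K·A·i, i = Q / (K·A) = 0.666 / (0.2090 × 1150) = 0.002771.
Head loss Δh = i · L = 0.002771 × 1050 = 2.910 m.

2.91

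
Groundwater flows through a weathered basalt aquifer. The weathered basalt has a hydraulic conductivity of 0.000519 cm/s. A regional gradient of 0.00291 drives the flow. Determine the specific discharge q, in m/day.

0.00130

Convert K: 0.000519 cm/s × 864 = 0.4484 m/day.
Hydraulic gradient i = 0.00291.
Specific discharge q = K · i = 0.4484 × 0.002910 = 0.001305 m/day.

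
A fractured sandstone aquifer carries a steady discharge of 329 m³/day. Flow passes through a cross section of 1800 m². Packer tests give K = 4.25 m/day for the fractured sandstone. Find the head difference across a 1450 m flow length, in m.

62.4

From Q = K·A·i, i = Q / (K·A) = 329 / (4.250 × 1800) = 0.04301.
Head loss Δh = i · L = 0.04301 × 1450 = 62.36 m.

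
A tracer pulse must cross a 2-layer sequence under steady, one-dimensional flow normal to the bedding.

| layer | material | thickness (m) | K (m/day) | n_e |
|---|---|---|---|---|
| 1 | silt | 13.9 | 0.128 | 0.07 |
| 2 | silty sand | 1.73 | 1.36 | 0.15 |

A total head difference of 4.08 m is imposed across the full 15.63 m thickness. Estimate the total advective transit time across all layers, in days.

33.2

With flow normal to the layers, continuity requires the same specific discharge q through every layer.
Σ(b_i/K_i) = 13.9/0.128 + 1.73/1.36 = 109.9 d.
q = Δh / Σ(b_i/K_i) = 4.08 / 109.9 = 0.03714 m/day.
In each layer the seepage velocity is v_i = q/n_i, so the layer transit time is t_i = b_i·n_i / q:
  layer 1 (silt): t_1 = 13.9 × 0.07 / 0.03714 = 26.20 d
  layer 2 (silty sand): t_2 = 1.73 × 0.15 / 0.03714 = 6.988 d
Total t = Σ t_i = 33.19 days.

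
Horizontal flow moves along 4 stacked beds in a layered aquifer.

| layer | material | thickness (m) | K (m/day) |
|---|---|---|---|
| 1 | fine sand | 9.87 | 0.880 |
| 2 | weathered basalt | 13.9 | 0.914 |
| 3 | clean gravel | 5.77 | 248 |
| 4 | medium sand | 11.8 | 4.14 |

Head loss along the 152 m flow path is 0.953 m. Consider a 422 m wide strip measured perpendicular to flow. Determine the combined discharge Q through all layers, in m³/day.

3970

Flow is parallel to layering, so each bed carries its own Darcy discharge and the transmissivities add.
Σ(K_i·b_i) = 0.880×9.87 + 0.914×13.9 + 248×5.77 + 4.14×11.8 = 1501 m²/day.
Hydraulic gradient i = Δh / L = 0.953 / 152 = 0.006270.
Q = Σ(K_i·b_i) · W · i = 1501 × 422 × 0.006270 = 3972 m³/day.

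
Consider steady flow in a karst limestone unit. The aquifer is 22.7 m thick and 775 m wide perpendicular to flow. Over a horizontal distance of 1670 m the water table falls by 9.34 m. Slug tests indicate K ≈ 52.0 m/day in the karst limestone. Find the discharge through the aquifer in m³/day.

Cross-sectional area A = 775 × 22.7 = 17592 m².
Hydraulic gradient i = Δh / L = 9.34 / 1670 = 0.005593.
Darcy's law: Q = K · A · i = 52.00 × 17592 × 0.005593 = 5116 m³/day.

5120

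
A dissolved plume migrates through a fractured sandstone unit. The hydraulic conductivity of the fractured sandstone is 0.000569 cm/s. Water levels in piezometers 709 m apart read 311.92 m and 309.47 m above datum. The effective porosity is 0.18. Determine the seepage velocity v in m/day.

Convert K: 0.000569 cm/s × 864 = 0.4916 m/day.
Hydraulic gradient i = (311.92 − 309.47) / 709 = 2.45 / 709 = 0.003456.
Darcy flux q = K · i = 0.4916 × 0.003456 = 0.001699 m/day.
Seepage velocity v = q / n_e = 0.001699 / 0.18 = 0.009438 m/day.

0.00944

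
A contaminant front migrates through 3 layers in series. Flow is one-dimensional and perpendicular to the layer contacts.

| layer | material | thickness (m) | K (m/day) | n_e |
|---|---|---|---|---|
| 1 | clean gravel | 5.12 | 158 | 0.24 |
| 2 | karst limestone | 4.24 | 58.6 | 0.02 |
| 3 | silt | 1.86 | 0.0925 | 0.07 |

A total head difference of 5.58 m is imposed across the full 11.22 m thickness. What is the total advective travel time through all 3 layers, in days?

With flow normal to the layers, continuity requires the same specific discharge q through every layer.
Σ(b_i/K_i) = 5.12/158 + 4.24/58.6 + 1.86/0.0925 = 20.21 d.
q = Δh / Σ(b_i/K_i) = 5.58 / 20.21 = 0.2761 m/day.
In each layer the seepage velocity is v_i = q/n_i, so the layer transit time is t_i = b_i·n_i / q:
  layer 1 (clean gravel): t_1 = 5.12 × 0.24 / 0.2761 = 4.451 d
  layer 2 (karst limestone): t_2 = 4.24 × 0.02 / 0.2761 = 0.3072 d
  layer 3 (silt): t_3 = 1.86 × 0.07 / 0.2761 = 0.4716 d
Total t = Σ t_i = 5.230 days.

5.23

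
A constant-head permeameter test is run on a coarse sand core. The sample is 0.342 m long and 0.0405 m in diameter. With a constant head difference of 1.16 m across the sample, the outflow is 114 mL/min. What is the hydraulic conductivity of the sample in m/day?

Cross-sectional area A = π·(d/2)² = π × (0.0405/2)² = 0.001288 m².
Convert discharge: 114 mL/min = 1.900e-06 m³/s.
Darcy's law rearranged: K = Q·L / (A·Δh) = 1.900e-06 × 0.342 / (0.001288 × 1.16) = 0.0004348 m/s = 37.57 m/day.

37.6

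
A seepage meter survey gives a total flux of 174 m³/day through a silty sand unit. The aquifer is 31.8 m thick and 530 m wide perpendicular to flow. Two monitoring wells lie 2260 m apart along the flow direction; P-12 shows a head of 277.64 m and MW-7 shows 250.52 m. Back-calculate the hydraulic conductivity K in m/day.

0.860

Cross-sectional area A = 530 × 31.8 = 16854 m².
Hydraulic gradient i = (277.64 − 250.52) / 2260 = 27.12 / 2260 = 0.01200.
From Q = K·A·i, K = Q / (A·i) = 174 / (16854 × 0.01200) = 0.8603 m/day.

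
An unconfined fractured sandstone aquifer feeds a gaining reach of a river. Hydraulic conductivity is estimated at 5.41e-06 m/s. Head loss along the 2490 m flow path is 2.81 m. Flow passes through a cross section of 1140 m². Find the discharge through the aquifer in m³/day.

0.601

Convert K: 5.41e-06 m/s × 86400 = 0.4674 m/day.
Hydraulic gradient i = Δh / L = 2.81 / 2490 = 0.001129.
Darcy's law: Q = K · A · i = 0.4674 × 1140 × 0.001129 = 0.6013 m³/day.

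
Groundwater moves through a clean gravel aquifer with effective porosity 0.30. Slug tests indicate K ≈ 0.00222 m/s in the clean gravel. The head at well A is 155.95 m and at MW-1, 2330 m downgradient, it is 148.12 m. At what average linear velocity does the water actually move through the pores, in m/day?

Convert K: 0.00222 m/s × 86400 = 191.8 m/day.
Hydraulic gradient i = (155.95 − 148.12) / 2330 = 7.83 / 2330 = 0.003361.
Darcy flux q = K · i = 191.8 × 0.003361 = 0.6446 m/day.
Seepage velocity v = q / n_e = 0.6446 / 0.30 = 2.149 m/day.

2.15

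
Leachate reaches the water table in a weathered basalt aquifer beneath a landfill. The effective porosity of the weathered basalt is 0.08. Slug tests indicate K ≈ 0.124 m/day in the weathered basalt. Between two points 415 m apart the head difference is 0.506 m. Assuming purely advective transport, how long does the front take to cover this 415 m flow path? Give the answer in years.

601

Hydraulic gradient i = Δh / L = 0.506 / 415 = 0.001219.
Darcy flux q = K · i = 0.1240 × 0.001219 = 0.0001512 m/day.
Seepage velocity v = q / n_e = 0.0001512 / 0.08 = 0.001890 m/day.
Travel time t = L / v = 415 / 0.001890 = 2.196e+05 days = 601.2 years.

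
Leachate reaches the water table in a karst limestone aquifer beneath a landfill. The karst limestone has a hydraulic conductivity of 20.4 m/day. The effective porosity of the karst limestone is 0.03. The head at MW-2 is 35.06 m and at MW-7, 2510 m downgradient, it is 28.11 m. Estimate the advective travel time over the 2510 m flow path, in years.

Hydraulic gradient i = (35.06 − 28.11) / 2510 = 6.95 / 2510 = 0.002769.
Darcy flux q = K · i = 20.40 × 0.002769 = 0.05649 m/day.
Seepage velocity v = q / n_e = 0.05649 / 0.03 = 1.883 m/day.
Travel time t = L / v = 2510 / 1.883 = 1333 days = 3.650 years.

3.65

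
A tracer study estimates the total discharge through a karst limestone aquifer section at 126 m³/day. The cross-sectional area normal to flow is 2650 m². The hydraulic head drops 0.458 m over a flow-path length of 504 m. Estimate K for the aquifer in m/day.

Hydraulic gradient i = Δh / L = 0.458 / 504 = 0.0009087.
From Q = K·A·i, K = Q / (A·i) = 126 / (2650 × 0.0009087) = 52.32 m/day.

52.3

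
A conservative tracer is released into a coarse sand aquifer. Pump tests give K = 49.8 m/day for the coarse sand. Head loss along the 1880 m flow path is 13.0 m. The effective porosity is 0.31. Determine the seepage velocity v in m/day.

1.11

Hydraulic gradient i = Δh / L = 13.0 / 1880 = 0.006915.
Darcy flux q = K · i = 49.80 × 0.006915 = 0.3444 m/day.
Seepage velocity v = q / n_e = 0.3444 / 0.31 = 1.111 m/day.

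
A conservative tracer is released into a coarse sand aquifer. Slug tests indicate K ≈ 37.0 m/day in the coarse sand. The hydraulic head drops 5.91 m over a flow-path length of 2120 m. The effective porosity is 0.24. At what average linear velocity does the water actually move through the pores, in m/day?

0.430

Hydraulic gradient i = Δh / L = 5.91 / 2120 = 0.002788.
Darcy flux q = K · i = 37.00 × 0.002788 = 0.1031 m/day.
Seepage velocity v = q / n_e = 0.1031 / 0.24 = 0.4298 m/day.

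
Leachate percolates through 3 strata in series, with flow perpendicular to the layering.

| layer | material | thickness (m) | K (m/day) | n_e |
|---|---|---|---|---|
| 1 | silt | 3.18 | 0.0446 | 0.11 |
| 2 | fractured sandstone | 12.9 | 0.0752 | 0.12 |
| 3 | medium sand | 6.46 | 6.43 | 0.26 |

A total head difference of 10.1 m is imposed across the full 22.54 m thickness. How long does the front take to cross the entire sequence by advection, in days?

86.4

With flow normal to the layers, continuity requires the same specific discharge q through every layer.
Σ(b_i/K_i) = 3.18/0.0446 + 12.9/0.0752 + 6.46/6.43 = 243.8 d.
q = Δh / Σ(b_i/K_i) = 10.1 / 243.8 = 0.04142 m/day.
In each layer the seepage velocity is v_i = q/n_i, so the layer transit time is t_i = b_i·n_i / q:
  layer 1 (silt): t_1 = 3.18 × 0.11 / 0.04142 = 8.445 d
  layer 2 (fractured sandstone): t_2 = 12.9 × 0.12 / 0.04142 = 37.37 d
  layer 3 (medium sand): t_3 = 6.46 × 0.26 / 0.04142 = 40.55 d
Total t = Σ t_i = 86.37 days.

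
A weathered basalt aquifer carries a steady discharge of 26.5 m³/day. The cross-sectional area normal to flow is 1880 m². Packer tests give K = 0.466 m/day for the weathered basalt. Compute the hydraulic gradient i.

0.0302

From Q = K·A·i, i = Q / (K·A) = 26.5 / (0.4660 × 1880) = 0.03025.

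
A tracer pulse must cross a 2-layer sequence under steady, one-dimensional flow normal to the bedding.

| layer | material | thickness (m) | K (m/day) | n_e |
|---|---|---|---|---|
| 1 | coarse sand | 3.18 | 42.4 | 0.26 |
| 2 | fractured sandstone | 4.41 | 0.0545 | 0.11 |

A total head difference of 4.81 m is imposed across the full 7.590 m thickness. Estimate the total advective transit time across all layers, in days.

22.1

With flow normal to the layers, continuity requires the same specific discharge q through every layer.
Σ(b_i/K_i) = 3.18/42.4 + 4.41/0.0545 = 80.99 d.
q = Δh / Σ(b_i/K_i) = 4.81 / 80.99 = 0.05939 m/day.
In each layer the seepage velocity is v_i = q/n_i, so the layer transit time is t_i = b_i·n_i / q:
  layer 1 (coarse sand): t_1 = 3.18 × 0.26 / 0.05939 = 13.92 d
  layer 2 (fractured sandstone): t_2 = 4.41 × 0.11 / 0.05939 = 8.168 d
Total t = Σ t_i = 22.09 days.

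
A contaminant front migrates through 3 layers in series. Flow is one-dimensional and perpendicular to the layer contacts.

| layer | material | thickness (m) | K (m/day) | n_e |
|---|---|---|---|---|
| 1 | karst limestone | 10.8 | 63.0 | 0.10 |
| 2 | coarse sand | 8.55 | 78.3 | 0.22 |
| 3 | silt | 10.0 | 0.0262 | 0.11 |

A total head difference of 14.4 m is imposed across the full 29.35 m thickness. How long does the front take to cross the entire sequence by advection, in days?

With flow normal to the layers, continuity requires the same specific discharge q through every layer.
Σ(b_i/K_i) = 10.8/63.0 + 8.55/78.3 + 10.0/0.0262 = 382.0 d.
q = Δh / Σ(b_i/K_i) = 14.4 / 382.0 = 0.03770 m/day.
In each layer the seepage velocity is v_i = q/n_i, so the layer transit time is t_i = b_i·n_i / q:
  layer 1 (karst limestone): t_1 = 10.8 × 0.10 / 0.03770 = 28.65 d
  layer 2 (coarse sand): t_2 = 8.55 × 0.22 / 0.03770 = 49.89 d
  layer 3 (silt): t_3 = 10.0 × 0.11 / 0.03770 = 29.18 d
Total t = Σ t_i = 107.7 days.

108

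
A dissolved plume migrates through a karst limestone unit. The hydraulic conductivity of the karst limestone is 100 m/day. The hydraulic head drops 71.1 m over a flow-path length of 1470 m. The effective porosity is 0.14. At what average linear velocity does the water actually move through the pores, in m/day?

34.5

Hydraulic gradient i = Δh / L = 71.1 / 1470 = 0.04837.
Darcy flux q = K · i = 100.0 × 0.04837 = 4.837 m/day.
Seepage velocity v = q / n_e = 4.837 / 0.14 = 34.55 m/day.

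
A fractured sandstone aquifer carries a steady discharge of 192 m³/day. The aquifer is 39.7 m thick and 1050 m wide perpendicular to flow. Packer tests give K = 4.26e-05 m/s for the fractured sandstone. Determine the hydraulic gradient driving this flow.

Convert K: 4.26e-05 m/s × 86400 = 3.681 m/day.
Cross-sectional area A = 1050 × 39.7 = 41685 m².
From Q = K·A·i, i = Q / (K·A) = 192 / (3.681 × 41685) = 0.001251.

0.00125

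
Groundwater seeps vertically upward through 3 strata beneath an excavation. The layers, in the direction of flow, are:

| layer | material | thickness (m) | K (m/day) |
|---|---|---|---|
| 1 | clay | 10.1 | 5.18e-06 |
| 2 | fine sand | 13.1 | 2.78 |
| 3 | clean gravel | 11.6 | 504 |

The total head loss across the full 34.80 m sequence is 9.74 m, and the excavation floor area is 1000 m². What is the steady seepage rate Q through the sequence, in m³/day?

0.00500

Flow is perpendicular to layering, so the layers act in series and the equivalent K is the thickness-weighted harmonic mean.
Total thickness L = 10.1 + 13.1 + 11.6 = 34.80 m.
Σ(b_i/K_i) = 10.1/5.18e-06 + 13.1/2.78 + 11.6/504 = 1.950e+06 d.
K_eq = L / Σ(b_i/K_i) = 34.80 / 1.950e+06 = 1.785e-05 m/day.
Q = K_eq · A · (Δh/L) = 1.785e-05 × 1000 × (9.74/34.80) = 0.004995 m³/day.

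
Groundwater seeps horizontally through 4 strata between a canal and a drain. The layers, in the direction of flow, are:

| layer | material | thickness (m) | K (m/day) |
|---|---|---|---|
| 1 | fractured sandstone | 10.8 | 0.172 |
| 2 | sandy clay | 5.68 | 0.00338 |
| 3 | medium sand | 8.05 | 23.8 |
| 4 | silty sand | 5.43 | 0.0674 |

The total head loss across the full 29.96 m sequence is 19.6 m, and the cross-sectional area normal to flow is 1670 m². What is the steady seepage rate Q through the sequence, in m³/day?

17.9

Flow is perpendicular to layering, so the layers act in series and the equivalent K is the thickness-weighted harmonic mean.
Total thickness L = 10.8 + 5.68 + 8.05 + 5.43 = 29.96 m.
Σ(b_i/K_i) = 10.8/0.172 + 5.68/0.00338 + 8.05/23.8 + 5.43/0.0674 = 1824 d.
K_eq = L / Σ(b_i/K_i) = 29.96 / 1824 = 0.01642 m/day.
Q = K_eq · A · (Δh/L) = 0.01642 × 1670 × (19.6/29.96) = 17.94 m³/day.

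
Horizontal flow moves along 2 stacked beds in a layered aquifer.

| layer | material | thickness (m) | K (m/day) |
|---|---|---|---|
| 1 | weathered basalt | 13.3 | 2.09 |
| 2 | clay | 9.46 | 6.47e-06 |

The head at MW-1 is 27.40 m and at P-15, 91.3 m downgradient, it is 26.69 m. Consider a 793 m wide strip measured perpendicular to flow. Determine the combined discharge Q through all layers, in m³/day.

171

Flow is parallel to layering, so each bed carries its own Darcy discharge and the transmissivities add.
Σ(K_i·b_i) = 2.09×13.3 + 6.47e-06×9.46 = 27.80 m²/day.
Hydraulic gradient i = (27.40 − 26.69) / 91.3 = 0.71 / 91.3 = 0.007777.
Q = Σ(K_i·b_i) · W · i = 27.80 × 793 × 0.007777 = 171.4 m³/day.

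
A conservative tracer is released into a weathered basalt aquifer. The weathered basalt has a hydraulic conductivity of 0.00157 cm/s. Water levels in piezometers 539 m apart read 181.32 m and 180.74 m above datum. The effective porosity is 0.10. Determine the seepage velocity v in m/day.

Convert K: 0.00157 cm/s × 864 = 1.356 m/day.
Hydraulic gradient i = (181.32 − 180.74) / 539 = 0.58 / 539 = 0.001076.
Darcy flux q = K · i = 1.356 × 0.001076 = 0.001460 m/day.
Seepage velocity v = q / n_e = 0.001460 / 0.10 = 0.01460 m/day.

0.0146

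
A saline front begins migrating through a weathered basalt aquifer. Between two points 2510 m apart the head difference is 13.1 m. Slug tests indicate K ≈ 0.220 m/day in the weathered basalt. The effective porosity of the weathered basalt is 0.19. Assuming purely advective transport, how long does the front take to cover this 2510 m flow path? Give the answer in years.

1140

Hydraulic gradient i = Δh / L = 13.1 / 2510 = 0.005219.
Darcy flux q = K · i = 0.2200 × 0.005219 = 0.001148 m/day.
Seepage velocity v = q / n_e = 0.001148 / 0.19 = 0.006043 m/day.
Travel time t = L / v = 2510 / 0.006043 = 4.153e+05 days = 1137 years.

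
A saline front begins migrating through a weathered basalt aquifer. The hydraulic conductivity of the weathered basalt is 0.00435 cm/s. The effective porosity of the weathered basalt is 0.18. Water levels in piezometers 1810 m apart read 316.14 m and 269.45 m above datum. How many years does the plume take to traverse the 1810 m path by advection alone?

9.20

Convert K: 0.00435 cm/s × 864 = 3.758 m/day.
Hydraulic gradient i = (316.14 − 269.45) / 1810 = 46.69 / 1810 = 0.02580.
Darcy flux q = K · i = 3.758 × 0.02580 = 0.09695 m/day.
Seepage velocity v = q / n_e = 0.09695 / 0.18 = 0.5386 m/day.
Travel time t = L / v = 1810 / 0.5386 = 3360 days = 9.201 years.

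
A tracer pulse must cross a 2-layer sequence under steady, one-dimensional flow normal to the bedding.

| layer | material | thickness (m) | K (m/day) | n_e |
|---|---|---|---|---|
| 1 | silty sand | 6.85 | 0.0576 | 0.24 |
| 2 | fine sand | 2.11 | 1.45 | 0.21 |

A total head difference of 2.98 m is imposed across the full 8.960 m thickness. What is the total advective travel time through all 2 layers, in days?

With flow normal to the layers, continuity requires the same specific discharge q through every layer.
Σ(b_i/K_i) = 6.85/0.0576 + 2.11/1.45 = 120.4 d.
q = Δh / Σ(b_i/K_i) = 2.98 / 120.4 = 0.02476 m/day.
In each layer the seepage velocity is v_i = q/n_i, so the layer transit time is t_i = b_i·n_i / q:
  layer 1 (silty sand): t_1 = 6.85 × 0.24 / 0.02476 = 66.41 d
  layer 2 (fine sand): t_2 = 2.11 × 0.21 / 0.02476 = 17.90 d
Total t = Σ t_i = 84.31 days.

84.3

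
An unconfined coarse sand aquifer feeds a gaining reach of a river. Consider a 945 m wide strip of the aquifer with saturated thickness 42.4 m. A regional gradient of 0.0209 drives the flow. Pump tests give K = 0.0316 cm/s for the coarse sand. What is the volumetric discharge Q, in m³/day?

Convert K: 0.0316 cm/s × 864 = 27.30 m/day.
Cross-sectional area A = 945 × 42.4 = 40068 m².
Hydraulic gradient i = 0.0209.
Darcy's law: Q = K · A · i = 27.30 × 40068 × 0.02090 = 22864 m³/day.

22900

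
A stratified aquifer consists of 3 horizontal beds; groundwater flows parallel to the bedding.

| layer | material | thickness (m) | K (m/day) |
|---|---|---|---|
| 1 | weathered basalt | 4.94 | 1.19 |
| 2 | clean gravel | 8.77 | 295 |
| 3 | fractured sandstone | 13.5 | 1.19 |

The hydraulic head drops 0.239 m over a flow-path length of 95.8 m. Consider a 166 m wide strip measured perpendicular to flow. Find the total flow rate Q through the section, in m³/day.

Flow is parallel to layering, so each bed carries its own Darcy discharge and the transmissivities add.
Σ(K_i·b_i) = 1.19×4.94 + 295×8.77 + 1.19×13.5 = 2609 m²/day.
Hydraulic gradient i = Δh / L = 0.239 / 95.8 = 0.002495.
Q = Σ(K_i·b_i) · W · i = 2609 × 166 × 0.002495 = 1081 m³/day.

1080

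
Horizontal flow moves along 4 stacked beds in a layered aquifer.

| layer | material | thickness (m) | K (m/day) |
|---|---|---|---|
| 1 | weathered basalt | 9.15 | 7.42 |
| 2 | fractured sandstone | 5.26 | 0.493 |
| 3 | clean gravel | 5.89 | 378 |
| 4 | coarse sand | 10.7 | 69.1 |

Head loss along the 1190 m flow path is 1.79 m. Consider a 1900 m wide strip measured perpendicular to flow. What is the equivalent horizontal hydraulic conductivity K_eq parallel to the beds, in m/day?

97.9

Flow is parallel to layering, so each bed carries its own Darcy discharge and the transmissivities add.
Σ(K_i·b_i) = 7.42×9.15 + 0.493×5.26 + 378×5.89 + 69.1×10.7 = 3036 m²/day.
Total thickness b = 31.00 m, so K_eq = Σ(K_i·b_i)/b = 97.94 m/day.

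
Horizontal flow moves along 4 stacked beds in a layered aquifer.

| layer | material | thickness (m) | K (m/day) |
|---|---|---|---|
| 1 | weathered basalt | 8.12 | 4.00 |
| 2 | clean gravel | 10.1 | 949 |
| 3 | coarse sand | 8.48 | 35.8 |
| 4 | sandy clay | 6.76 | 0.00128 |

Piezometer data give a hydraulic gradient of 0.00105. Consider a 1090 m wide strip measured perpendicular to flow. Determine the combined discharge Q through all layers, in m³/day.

Flow is parallel to layering, so each bed carries its own Darcy discharge and the transmissivities add.
Σ(K_i·b_i) = 4.00×8.12 + 949×10.1 + 35.8×8.48 + 0.00128×6.76 = 9921 m²/day.
Hydraulic gradient i = 0.00105.
Q = Σ(K_i·b_i) · W · i = 9921 × 1090 × 0.001050 = 11355 m³/day.

11400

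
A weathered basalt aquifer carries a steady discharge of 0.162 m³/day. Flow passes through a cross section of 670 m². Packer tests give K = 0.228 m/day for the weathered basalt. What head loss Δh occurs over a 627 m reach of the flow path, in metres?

0.665

From Q = K·A·i, i = Q / (K·A) = 0.162 / (0.2280 × 670.0) = 0.001060.
Head loss Δh = i · L = 0.001060 × 627 = 0.6649 m.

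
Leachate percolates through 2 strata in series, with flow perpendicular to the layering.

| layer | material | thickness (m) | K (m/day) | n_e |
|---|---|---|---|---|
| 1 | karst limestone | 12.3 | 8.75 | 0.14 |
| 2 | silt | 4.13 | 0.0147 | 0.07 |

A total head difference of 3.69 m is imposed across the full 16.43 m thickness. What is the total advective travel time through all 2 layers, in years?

With flow normal to the layers, continuity requires the same specific discharge q through every layer.
Σ(b_i/K_i) = 12.3/8.75 + 4.13/0.0147 = 282.4 d.
q = Δh / Σ(b_i/K_i) = 3.69 / 282.4 = 0.01307 m/day.
In each layer the seepage velocity is v_i = q/n_i, so the layer transit time is t_i = b_i·n_i / q:
  layer 1 (karst limestone): t_1 = 12.3 × 0.14 / 0.01307 = 131.8 d
  layer 2 (silt): t_2 = 4.13 × 0.07 / 0.01307 = 22.12 d
Total t = Σ t_i = 153.9 days = 0.4213 years.

0.421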